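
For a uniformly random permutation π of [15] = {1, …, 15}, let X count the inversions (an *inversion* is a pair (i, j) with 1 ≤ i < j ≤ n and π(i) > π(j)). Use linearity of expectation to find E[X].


Write X = Σ X_I over the C(15, 2) = 105 pairs i < j, with X_I the indicator of one inversion.
There are 105 indicators.
For each fixed pair i < j, the values π(i) and π(j) are two distinct elements of {1, …, 15} in uniformly random order; by symmetry P[π(i) > π(j)] = 1/2.
By linearity: E[X] = 105 · (1/2) = C(15, 2) · (1/2) = 105/2 = 105/2 ≈ 52.500.

E[X] = 105/2 = 52.500.


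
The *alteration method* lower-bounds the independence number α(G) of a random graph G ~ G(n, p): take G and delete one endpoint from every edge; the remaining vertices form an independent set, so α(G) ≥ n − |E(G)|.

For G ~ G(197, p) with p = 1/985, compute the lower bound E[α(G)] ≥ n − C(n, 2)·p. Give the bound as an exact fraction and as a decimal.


E[|E(G)|] = C(197, 2)·p = 19306 · (1/985) = 98/5.
E[α(G)] ≥ n − E[|E(G)|] = 197 − 98/5 = 887/5.
Numerically: ≈ 177.40000.
(This is only a lower bound; the true E[α(G)] may be larger.)

E[α(G)] ≥ 887/5 ≈ 177.40000.


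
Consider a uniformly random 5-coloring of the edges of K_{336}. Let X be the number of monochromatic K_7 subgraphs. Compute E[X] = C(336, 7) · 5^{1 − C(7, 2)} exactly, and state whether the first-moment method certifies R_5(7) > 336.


E[X] = C(336, 7) · 5^{1 − 21} = 90079147136880 · 5^{−20} = 90079147136880/95367431640625.
As a reduced fraction: E[X] = 18015829427376/19073486328125 ≈ 0.94455.
Is E[X] < 1? YES.
Since E[X] < 1, there exists a 5-coloring of K_{336} with no monochromatic K_7; hence R_5(7) > 336.

E[X] = 18015829427376/19073486328125 ≈ 0.94455; E[X] < 1, so R_5(7) > 336.


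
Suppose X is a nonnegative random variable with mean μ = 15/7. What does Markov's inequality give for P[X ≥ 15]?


μ = E[X] = 15/7, a = 15.
Markov: P[X ≥ 15] ≤ μ/a = (15/7)/15 = 1/7.
Numerically: ≈ 0.1429.
(Since a = 15 > μ = 2.1429, the bound 1/7 is < 1 and informative.)

P[X ≥ 15] ≤ 1/7 ≈ 0.1429.


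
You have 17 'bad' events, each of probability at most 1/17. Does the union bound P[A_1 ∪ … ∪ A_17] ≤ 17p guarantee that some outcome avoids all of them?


Union bound: P[∪_{i=1}^{17} A_i] ≤ Σ_i P[A_i] ≤ 17·p = 17·(1/17) = 1.
Numerically: 1 ≈ 1.000.
Is 1 < 1? NO.
Since the bound 1 is ≥ 1, the union bound is uninformative here; it does NOT by itself certify existence.

17·p = 1 ≈ 1.000; existence NOT certified by the union bound.


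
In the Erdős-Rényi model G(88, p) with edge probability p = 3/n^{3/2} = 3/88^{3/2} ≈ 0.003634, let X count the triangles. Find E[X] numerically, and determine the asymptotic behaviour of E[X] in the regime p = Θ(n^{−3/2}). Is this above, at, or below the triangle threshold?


Number of potential triangles: C(88, 3) = 109736.
Each occurs with probability p³ ≈ (0.003634)³ ≈ 4.799453e-08.
By linearity: E[X] = C(88, 3)·p³ ≈ 109736 · 4.799453e-08 ≈ 0.0053.
Since α = 3/2 > 1, p = c/n^{3/2} = o(1/n) is below the triangle threshold p ~ 1/n. Asymptotically E[X] ~ (c³/6)·n^{3(1−α)} = (3³/6)·n^{-1.5} → 0, so by Markov's inequality G has no triangles w.h.p.

E[X] ≈ 0.0053; in regime p = Θ(1/n^{3/2}) E[X] tends to 0 (below the triangle threshold p ~ 1/n).


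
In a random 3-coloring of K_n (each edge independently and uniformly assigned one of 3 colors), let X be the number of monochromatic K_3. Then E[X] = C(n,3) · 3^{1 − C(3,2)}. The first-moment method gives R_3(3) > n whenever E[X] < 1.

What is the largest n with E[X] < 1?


We need C(n, 3) · 3^{1 − 3} < 1, i.e. C(n, 3) < 3^{3 − 1} = 9.
Check values of n near the boundary:
  n = 3: C(3, 3) = 1; 1 < 9? YES
  n = 4: C(4, 3) = 4; 4 < 9? YES
  n = 5: C(5, 3) = 10; 10 < 9? NO
The largest n with C(n, 3) < 9 is n = 4 (where E[X] = 4/9 ≈ 0.4444444). Hence R_3(3) > 4, i.e. R_3(3) ≥ 5.

Largest n = 4; hence R_3(3) > 4.


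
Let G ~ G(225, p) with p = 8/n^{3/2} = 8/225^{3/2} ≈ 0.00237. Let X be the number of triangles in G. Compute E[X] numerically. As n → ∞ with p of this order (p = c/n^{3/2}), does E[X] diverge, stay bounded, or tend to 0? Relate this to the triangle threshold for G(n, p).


Number of potential triangles: C(225, 3) = 1873200.
Each occurs with probability p³ ≈ (0.00237)³ ≈ 1.331829e-08.
By linearity: E[X] = C(225, 3)·p³ ≈ 1873200 · 1.331829e-08 ≈ 0.0249.
Since α = 3/2 > 1, p = c/n^{3/2} = o(1/n) is below the triangle threshold p ~ 1/n. Asymptotically E[X] ~ (c³/6)·n^{3(1−α)} = (8³/6)·n^{-1.5} → 0, so by Markov's inequality G has no triangles w.h.p.

E[X] ≈ 0.0249; in regime p = Θ(1/n^{3/2}) E[X] tends to 0 (below the triangle threshold p ~ 1/n).


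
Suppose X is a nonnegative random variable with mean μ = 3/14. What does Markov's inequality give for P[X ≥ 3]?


μ = E[X] = 3/14, a = 3.
Markov: P[X ≥ 3] ≤ μ/a = (3/14)/3 = 1/14.
Numerically: ≈ 0.0714.
(Since a = 3 > μ = 0.2143, the bound 1/14 is < 1 and informative.)

P[X ≥ 3] ≤ 1/14 ≈ 0.0714.


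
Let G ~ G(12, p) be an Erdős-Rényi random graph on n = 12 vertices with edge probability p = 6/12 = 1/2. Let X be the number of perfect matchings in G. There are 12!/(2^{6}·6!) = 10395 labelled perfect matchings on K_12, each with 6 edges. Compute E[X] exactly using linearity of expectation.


K_12 has 12!/(2^{6}·6!) = 10395 labelled perfect matchings.
For each such perfect matching H, let X_H = 1 if all 6 edges of H are present in G. Then P[X_H = 1] = p^{6} = (1/2)^{6} = 1/64.
By linearity: E[X] = Σ_H E[X_H] = 10395 · p^{6} = 10395 · 1/64 = 10395/64.
Numerically: E[X] ≈ 162.422.

E[X] = 10395 · (1/2)^{6} = 10395/64 ≈ 162.422.


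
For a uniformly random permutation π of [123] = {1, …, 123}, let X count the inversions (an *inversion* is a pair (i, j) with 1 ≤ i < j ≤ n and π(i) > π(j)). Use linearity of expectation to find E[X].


Write X = Σ X_I over the C(123, 2) = 7503 pairs i < j, with X_I the indicator of one inversion.
There are 7503 indicators.
For each fixed pair i < j, the values π(i) and π(j) are two distinct elements of {1, …, 123} in uniformly random order; by symmetry P[π(i) > π(j)] = 1/2.
By linearity: E[X] = 7503 · (1/2) = C(123, 2) · (1/2) = 7503/2 = 7503/2 ≈ 3751.500000.

E[X] = 7503/2 = 3751.500000.


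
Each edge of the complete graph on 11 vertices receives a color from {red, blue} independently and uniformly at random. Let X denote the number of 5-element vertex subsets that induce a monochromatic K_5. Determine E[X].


Let X = Σ_S X_S over the C(11, 5) = 462 subsets S of size 5, where X_S = 1 if the K_5 on S is monochromatic.
For a fixed S, the K_5 on S has C(5, 2) = 10 edges. P[all 10 edges red] = (1/2)^10, and likewise for blue, so P[monochromatic] = 2·(1/2)^10 = 2^{1 − 10} = 1/512.
By linearity of expectation: E[X] = C(11, 5) · 2^{1 − 10} = 462 · 1/512 = 231/256.
Numerically: E[X] ≈ 0.9023.

E[X] = C(11,5)·2^(1−C(5,2)) = 231/256 ≈ 0.9023.


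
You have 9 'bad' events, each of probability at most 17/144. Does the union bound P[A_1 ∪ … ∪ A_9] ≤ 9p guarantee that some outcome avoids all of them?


Union bound: P[∪_{i=1}^{9} A_i] ≤ Σ_i P[A_i] ≤ 9·p = 9·(17/144) = 17/16.
Numerically: 17/16 ≈ 1.0625000.
Is 17/16 < 1? NO.
Since the bound 17/16 is ≥ 1, the union bound is uninformative here; it does NOT by itself certify existence.

9·p = 17/16 ≈ 1.0625000; existence NOT certified by the union bound.


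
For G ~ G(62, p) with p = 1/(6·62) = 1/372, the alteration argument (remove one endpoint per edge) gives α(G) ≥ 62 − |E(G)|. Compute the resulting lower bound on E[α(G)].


E[|E(G)|] = C(62, 2)·p = 1891 · (1/372) = 61/12.
E[α(G)] ≥ n − E[|E(G)|] = 62 − 61/12 = 683/12.
Numerically: ≈ 56.916667.
(This is only a lower bound; the true E[α(G)] may be larger.)

E[α(G)] ≥ 683/12 ≈ 56.916667.


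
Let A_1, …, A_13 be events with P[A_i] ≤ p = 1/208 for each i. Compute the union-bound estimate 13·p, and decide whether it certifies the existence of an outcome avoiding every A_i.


Union bound: P[∪_{i=1}^{13} A_i] ≤ Σ_i P[A_i] ≤ 13·p = 13·(1/208) = 1/16.
Numerically: 1/16 ≈ 0.062500.
Is 1/16 < 1? YES.
Since P[∪ A_i] ≤ 1/16 < 1, the complement has P[∩ A_i^c] ≥ 1 − 1/16 = 15/16 > 0, so some outcome avoids every A_i.

13·p = 1/16 ≈ 0.062500; existence CERTIFIED by the union bound.


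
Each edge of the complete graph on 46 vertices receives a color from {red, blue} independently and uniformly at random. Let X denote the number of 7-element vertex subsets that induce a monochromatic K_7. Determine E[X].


Let X = Σ_S X_S over the C(46, 7) = 53524680 subsets S of size 7, where X_S = 1 if the K_7 on S is monochromatic.
For a fixed S, the K_7 on S has C(7, 2) = 21 edges. P[all 21 edges red] = (1/2)^21, and likewise for blue, so P[monochromatic] = 2·(1/2)^21 = 2^{1 − 21} = 1/1048576.
Summing: E[X] = C(46, 7) · 2^{1 − 21} = 53524680 · 1/1048576 = 6690585/131072.
Numerically: E[X] ≈ 51.0451.

E[X] = C(46,7)·2^(1−C(7,2)) = 6690585/131072 ≈ 51.0451.


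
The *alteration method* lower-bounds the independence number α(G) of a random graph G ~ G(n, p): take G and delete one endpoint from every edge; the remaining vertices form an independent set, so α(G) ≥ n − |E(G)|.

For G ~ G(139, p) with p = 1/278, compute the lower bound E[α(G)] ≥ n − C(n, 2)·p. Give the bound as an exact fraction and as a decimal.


E[|E(G)|] = C(139, 2)·p = 9591 · (1/278) = 69/2.
E[α(G)] ≥ n − E[|E(G)|] = 139 − 69/2 = 209/2.
Numerically: ≈ 104.500000.
(This is only a lower bound; the true E[α(G)] may be larger.)

E[α(G)] ≥ 209/2 ≈ 104.500000.


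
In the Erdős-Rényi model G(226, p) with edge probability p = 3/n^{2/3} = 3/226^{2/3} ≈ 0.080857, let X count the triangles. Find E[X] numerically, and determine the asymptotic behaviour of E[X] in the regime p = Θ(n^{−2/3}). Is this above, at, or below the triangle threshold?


Number of potential triangles: C(226, 3) = 1898400.
Each occurs with probability p³ ≈ (0.080857)³ ≈ 5.2862401e-04.
By linearity: E[X] = C(226, 3)·p³ ≈ 1898400 · 5.2862401e-04 ≈ 1003.53982.
Since α = 2/3 < 1, p = c/n^{2/3} ≫ 1/n is above the triangle threshold p ~ 1/n. Asymptotically E[X] ~ (c³/6)·n^{3(1−α)} = (3³/6)·n^{1} → ∞; triangles are abundant w.h.p.

E[X] ≈ 1003.53982; in regime p = Θ(1/n^{2/3}) E[X] diverges (above the triangle threshold p ~ 1/n).


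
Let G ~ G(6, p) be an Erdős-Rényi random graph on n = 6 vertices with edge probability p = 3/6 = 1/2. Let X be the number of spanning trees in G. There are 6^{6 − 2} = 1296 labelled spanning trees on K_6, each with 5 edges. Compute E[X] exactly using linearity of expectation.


K_6 has 6^{6 − 2} = 1296 labelled spanning trees.
For each such spanning tree H, let X_H = 1 if all 5 edges of H are present in G. Then P[X_H = 1] = p^{5} = (1/2)^{5} = 1/32.
By linearity: E[X] = Σ_H E[X_H] = 1296 · p^{5} = 1296 · 1/32 = 81/2.
Numerically: E[X] ≈ 40.5.

E[X] = 1296 · (1/2)^{5} = 81/2 ≈ 40.5.


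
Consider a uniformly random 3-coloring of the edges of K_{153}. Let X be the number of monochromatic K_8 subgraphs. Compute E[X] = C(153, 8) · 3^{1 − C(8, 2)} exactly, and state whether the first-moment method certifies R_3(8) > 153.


E[X] = C(153, 8) · 3^{1 − 28} = 6183023199255 · 3^{−27} = 6183023199255/7625597484987.
As a reduced fraction: E[X] = 687002577695/847288609443 ≈ 0.81082.
Is E[X] < 1? YES.
Since E[X] < 1, there exists a 3-coloring of K_{153} with no monochromatic K_8; hence R_3(8) > 153.

E[X] = 687002577695/847288609443 ≈ 0.81082; E[X] < 1, so R_3(8) > 153.


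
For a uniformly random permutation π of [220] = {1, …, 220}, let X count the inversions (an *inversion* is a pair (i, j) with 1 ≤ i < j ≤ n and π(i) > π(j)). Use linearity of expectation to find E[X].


Write X = Σ X_I over the C(220, 2) = 24090 pairs i < j, with X_I the indicator of one inversion.
There are 24090 indicators.
For each fixed pair i < j, the values π(i) and π(j) are two distinct elements of {1, …, 220} in uniformly random order; by symmetry P[π(i) > π(j)] = 1/2.
By linearity: E[X] = 24090 · (1/2) = C(220, 2) · (1/2) = 24090/2 = 12045 ≈ 12045.000.

E[X] = 12045 = 12045.000.


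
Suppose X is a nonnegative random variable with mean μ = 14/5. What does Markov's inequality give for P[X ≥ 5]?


μ = E[X] = 14/5, a = 5.
Markov: P[X ≥ 5] ≤ μ/a = (14/5)/5 = 14/25.
Numerically: ≈ 0.560.
(Since a = 5 > μ = 2.800, the bound 14/25 is < 1 and informative.)

P[X ≥ 5] ≤ 14/25 ≈ 0.560.


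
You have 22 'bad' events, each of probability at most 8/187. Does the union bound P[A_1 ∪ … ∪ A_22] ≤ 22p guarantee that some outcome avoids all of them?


Union bound: P[∪_{i=1}^{22} A_i] ≤ Σ_i P[A_i] ≤ 22·p = 22·(8/187) = 16/17.
Numerically: 16/17 ≈ 0.941176.
Is 16/17 < 1? YES.
Since P[∪ A_i] ≤ 16/17 < 1, the complement has P[∩ A_i^c] ≥ 1 − 16/17 = 1/17 > 0, so some outcome avoids every A_i.

22·p = 16/17 ≈ 0.941176; existence CERTIFIED by the union bound.


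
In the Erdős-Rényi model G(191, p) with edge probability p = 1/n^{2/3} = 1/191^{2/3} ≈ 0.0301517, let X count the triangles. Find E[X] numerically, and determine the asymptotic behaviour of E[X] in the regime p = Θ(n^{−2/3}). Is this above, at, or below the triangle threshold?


Number of potential triangles: C(191, 3) = 1143135.
Each occurs with probability p³ ≈ (0.0301517)³ ≈ 2.74115293e-05.
By linearity: E[X] = C(191, 3)·p³ ≈ 1143135 · 2.74115293e-05 ≈ 31.335079.
Since α = 2/3 < 1, p = c/n^{2/3} ≫ 1/n is above the triangle threshold p ~ 1/n. Asymptotically E[X] ~ (c³/6)·n^{3(1−α)} = (1³/6)·n^{1} → ∞; triangles are abundant w.h.p.

E[X] ≈ 31.335079; in regime p = Θ(1/n^{2/3}) E[X] diverges (above the triangle threshold p ~ 1/n).


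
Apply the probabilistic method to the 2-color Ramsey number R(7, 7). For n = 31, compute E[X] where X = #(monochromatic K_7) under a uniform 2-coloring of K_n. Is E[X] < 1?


E[X] = C(31, 7) · 2^{1 − 21} = 2629575 · 2^{−20} = 2629575/1048576.
As a reduced fraction: E[X] = 2629575/1048576 ≈ 2.5078.
Is E[X] < 1? NO.
Since E[X] ≥ 1, the first-moment bound is inconclusive at n = 31; it does NOT by itself certify R(7, 7) > 31.

E[X] = 2629575/1048576 ≈ 2.5078; E[X] ≥ 1; first-moment method inconclusive here.


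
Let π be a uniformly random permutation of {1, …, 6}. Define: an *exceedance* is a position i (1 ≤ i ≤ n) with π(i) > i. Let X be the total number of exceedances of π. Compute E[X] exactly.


Write X = Σ_{i=1}^{6} X_i, where X_i = 1_{π(i) > i}.
For each fixed i, π(i) is uniform over {1, …, 6} (marginal of a uniform permutation), so P[π(i) > i] = (n − i)/n. Summing: Σ_{i=1}^{6} (n − i)/n = (0 + 1 + … + 5)/6 = 6(6 − 1)/(2·6) = (6 − 1)/2.
Hence E[X] = Σ_{i=1}^{6} (6 − i)/6 = 5/2 ≈ 2.500000.

E[X] = 5/2 = 2.500000.


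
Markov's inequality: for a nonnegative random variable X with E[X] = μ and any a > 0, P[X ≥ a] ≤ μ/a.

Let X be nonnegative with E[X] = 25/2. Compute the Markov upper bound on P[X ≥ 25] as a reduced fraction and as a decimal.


μ = E[X] = 25/2, a = 25.
Markov: P[X ≥ 25] ≤ μ/a = (25/2)/25 = 1/2.
Numerically: ≈ 0.500000.
(Since a = 25 > μ = 12.500000, the bound 1/2 is < 1 and informative.)

P[X ≥ 25] ≤ 1/2 ≈ 0.500000.


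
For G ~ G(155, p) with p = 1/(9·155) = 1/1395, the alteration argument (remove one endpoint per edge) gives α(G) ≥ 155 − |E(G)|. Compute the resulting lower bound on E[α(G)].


E[|E(G)|] = C(155, 2)·p = 11935 · (1/1395) = 77/9.
E[α(G)] ≥ n − E[|E(G)|] = 155 − 77/9 = 1318/9.
Numerically: ≈ 146.4444.
(This is only a lower bound; the true E[α(G)] may be larger.)

E[α(G)] ≥ 1318/9 ≈ 146.4444.


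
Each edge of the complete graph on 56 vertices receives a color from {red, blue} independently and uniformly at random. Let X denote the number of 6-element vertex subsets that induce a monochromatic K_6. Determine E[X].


Let X = Σ_S X_S over the C(56, 6) = 32468436 subsets S of size 6, where X_S = 1 if the K_6 on S is monochromatic.
For a fixed S, the K_6 on S has C(6, 2) = 15 edges. P[all 15 edges red] = (1/2)^15, and likewise for blue, so P[monochromatic] = 2·(1/2)^15 = 2^{1 − 15} = 1/16384.
By linearity of expectation: E[X] = C(56, 6) · 2^{1 − 15} = 32468436 · 1/16384 = 8117109/4096.
Numerically: E[X] ≈ 1981.71606.

E[X] = C(56,6)·2^(1−C(6,2)) = 8117109/4096 ≈ 1981.71606.


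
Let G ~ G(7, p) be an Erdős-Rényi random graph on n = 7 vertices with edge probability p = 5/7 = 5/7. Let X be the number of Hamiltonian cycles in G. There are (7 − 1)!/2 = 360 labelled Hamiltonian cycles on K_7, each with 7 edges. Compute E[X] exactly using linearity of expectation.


K_7 has (7 − 1)!/2 = 360 labelled Hamiltonian cycles.
For each such Hamiltonian cycle H, let X_H = 1 if all 7 edges of H are present in G. Then P[X_H = 1] = p^{7} = (5/7)^{7} = 78125/823543.
By linearity of expectation: E[X] = Σ_H E[X_H] = 360 · p^{7} = 360 · 78125/823543 = 28125000/823543.
Numerically: E[X] ≈ 34.15.

E[X] = 360 · (5/7)^{7} = 28125000/823543 ≈ 34.15.


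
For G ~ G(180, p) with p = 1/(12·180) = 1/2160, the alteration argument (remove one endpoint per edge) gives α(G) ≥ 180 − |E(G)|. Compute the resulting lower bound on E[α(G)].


E[|E(G)|] = C(180, 2)·p = 16110 · (1/2160) = 179/24.
E[α(G)] ≥ n − E[|E(G)|] = 180 − 179/24 = 4141/24.
Numerically: ≈ 172.541667.
(This is only a lower bound; the true E[α(G)] may be larger.)

E[α(G)] ≥ 4141/24 ≈ 172.541667.


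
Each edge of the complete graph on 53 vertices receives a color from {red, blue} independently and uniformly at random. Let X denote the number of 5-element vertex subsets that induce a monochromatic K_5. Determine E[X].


Let X = Σ_S X_S over the C(53, 5) = 2869685 subsets S of size 5, where X_S = 1 if the K_5 on S is monochromatic.
For a fixed S, the K_5 on S has C(5, 2) = 10 edges. P[all 10 edges red] = (1/2)^10, and likewise for blue, so P[monochromatic] = 2·(1/2)^10 = 2^{1 − 10} = 1/512.
By linearity: E[X] = C(53, 5) · 2^{1 − 10} = 2869685 · 1/512 = 2869685/512.
Numerically: E[X] ≈ 5604.8535.

E[X] = C(53,5)·2^(1−C(5,2)) = 2869685/512 ≈ 5604.8535.


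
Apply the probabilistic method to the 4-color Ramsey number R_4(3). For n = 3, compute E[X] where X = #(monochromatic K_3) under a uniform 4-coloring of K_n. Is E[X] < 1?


E[X] = C(3, 3) · 4^{1 − 3} = 1 · 4^{−2} = 1/16.
As a reduced fraction: E[X] = 1/16 ≈ 0.0625.
Is E[X] < 1? YES.
Since E[X] < 1, there exists a 4-coloring of K_{3} with no monochromatic K_3; hence R_4(3) > 3.

E[X] = 1/16 ≈ 0.0625; E[X] < 1, so R_4(3) > 3.


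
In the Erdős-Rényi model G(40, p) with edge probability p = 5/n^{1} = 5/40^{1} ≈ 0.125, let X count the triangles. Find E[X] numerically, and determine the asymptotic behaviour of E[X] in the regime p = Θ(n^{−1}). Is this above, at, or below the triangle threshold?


Number of potential triangles: C(40, 3) = 9880.
Each occurs with probability p³ ≈ (0.125)³ ≈ 1.95312e-03.
By linearity: E[X] = C(40, 3)·p³ ≈ 9880 · 1.95312e-03 ≈ 19.297.
Here α = 1, so p = 5/n is exactly at the triangle threshold p ~ 1/n. Asymptotically E[X] → c³/6 = 5³/6 = 125/6 ≈ 20.833, a bounded constant. In this regime the triangle count is asymptotically Poisson(c³/6).

E[X] ≈ 19.297; in regime p = Θ(1/n^{1}) E[X] stays bounded (at the triangle threshold p ~ 1/n).


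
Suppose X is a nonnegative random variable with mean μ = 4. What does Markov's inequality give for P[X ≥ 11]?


μ = E[X] = 4, a = 11.
Markov: P[X ≥ 11] ≤ μ/a = (4)/11 = 4/11.
Numerically: ≈ 0.3636.
(Since a = 11 > μ = 4.0000, the bound 4/11 is < 1 and informative.)

P[X ≥ 11] ≤ 4/11 ≈ 0.3636.


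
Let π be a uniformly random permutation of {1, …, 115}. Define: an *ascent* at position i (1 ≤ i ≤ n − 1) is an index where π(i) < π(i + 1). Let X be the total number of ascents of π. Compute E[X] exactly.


Write X = Σ X_I over i = 1, …, 114, with X_I the indicator of one ascent.
There are 114 indicators.
For each fixed i, the pair (π(i), π(i+1)) is a uniformly random ordered pair of distinct values from {1, …, 115}; by symmetry P[π(i) < π(i+1)] = 1/2.
By linearity: E[X] = 114 · (1/2) = (115 − 1) · (1/2) = 57 ≈ 57.00000.

E[X] = 57 = 57.00000.


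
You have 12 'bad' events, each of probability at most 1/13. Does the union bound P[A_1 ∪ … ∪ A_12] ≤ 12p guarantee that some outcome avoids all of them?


Union bound: P[∪_{i=1}^{12} A_i] ≤ Σ_i P[A_i] ≤ 12·p = 12·(1/13) = 12/13.
Numerically: 12/13 ≈ 0.923.
Is 12/13 < 1? YES.
Since P[∪ A_i] ≤ 12/13 < 1, the complement has P[∩ A_i^c] ≥ 1 − 12/13 = 1/13 > 0, so some outcome avoids every A_i.

12·p = 12/13 ≈ 0.923; existence CERTIFIED by the union bound.


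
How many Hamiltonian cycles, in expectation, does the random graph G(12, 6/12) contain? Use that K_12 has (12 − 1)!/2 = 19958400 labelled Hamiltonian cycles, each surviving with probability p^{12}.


K_12 has (12 − 1)!/2 = 19958400 labelled Hamiltonian cycles.
For each such Hamiltonian cycle H, let X_H = 1 if all 12 edges of H are present in G. Then P[X_H = 1] = p^{12} = (1/2)^{12} = 1/4096.
Summing the indicators: E[X] = Σ_H E[X_H] = 19958400 · p^{12} = 19958400 · 1/4096 = 155925/32.
Numerically: E[X] ≈ 4873.

E[X] = 19958400 · (1/2)^{12} = 155925/32 ≈ 4873.


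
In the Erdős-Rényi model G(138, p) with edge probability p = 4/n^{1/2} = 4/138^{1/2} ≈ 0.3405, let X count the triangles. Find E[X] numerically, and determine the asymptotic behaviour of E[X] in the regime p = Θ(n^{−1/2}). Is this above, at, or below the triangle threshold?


Number of potential triangles: C(138, 3) = 428536.
Each occurs with probability p³ ≈ (0.3405)³ ≈ 3.9478564e-02.
By linearity: E[X] = C(138, 3)·p³ ≈ 428536 · 3.9478564e-02 ≈ 16917.98579.
Since α = 1/2 < 1, p = c/n^{1/2} ≫ 1/n is above the triangle threshold p ~ 1/n. Asymptotically E[X] ~ (c³/6)·n^{3(1−α)} = (4³/6)·n^{1.5} → ∞; triangles are abundant w.h.p.

E[X] ≈ 16917.98579; in regime p = Θ(1/n^{1/2}) E[X] diverges (above the triangle threshold p ~ 1/n).


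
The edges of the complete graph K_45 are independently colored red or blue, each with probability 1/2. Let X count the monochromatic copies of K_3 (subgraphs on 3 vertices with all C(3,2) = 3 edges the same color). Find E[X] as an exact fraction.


Let X = Σ_S X_S over the C(45, 3) = 14190 subsets S of size 3, where X_S = 1 if the K_3 on S is monochromatic.
For a fixed S, the K_3 on S has C(3, 2) = 3 edges. P[all 3 edges red] = (1/2)^3, and likewise for blue, so P[monochromatic] = 2·(1/2)^3 = 2^{1 − 3} = 1/4.
By linearity: E[X] = C(45, 3) · 2^{1 − 3} = 14190 · 1/4 = 7095/2.
Numerically: E[X] ≈ 3547.50000.

E[X] = C(45,3)·2^(1−C(3,2)) = 7095/2 ≈ 3547.50000.


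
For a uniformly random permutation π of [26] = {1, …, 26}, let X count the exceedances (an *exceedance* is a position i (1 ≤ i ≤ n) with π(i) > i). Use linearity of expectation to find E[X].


Write X = Σ_{i=1}^{26} X_i, where X_i = 1_{π(i) > i}.
For each fixed i, π(i) is uniform over {1, …, 26} (marginal of a uniform permutation), so P[π(i) > i] = (n − i)/n. Summing: Σ_{i=1}^{26} (n − i)/n = (0 + 1 + … + 25)/26 = 26(26 − 1)/(2·26) = (26 − 1)/2.
Hence E[X] = Σ_{i=1}^{26} (26 − i)/26 = 25/2 ≈ 12.500000.

E[X] = 25/2 = 12.500000.


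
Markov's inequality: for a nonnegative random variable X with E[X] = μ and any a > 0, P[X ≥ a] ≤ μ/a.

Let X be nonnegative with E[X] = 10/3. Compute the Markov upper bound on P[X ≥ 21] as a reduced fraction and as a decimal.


μ = E[X] = 10/3, a = 21.
Markov: P[X ≥ 21] ≤ μ/a = (10/3)/21 = 10/63.
Numerically: ≈ 0.159.
(Since a = 21 > μ = 3.333, the bound 10/63 is < 1 and informative.)

P[X ≥ 21] ≤ 10/63 ≈ 0.159.


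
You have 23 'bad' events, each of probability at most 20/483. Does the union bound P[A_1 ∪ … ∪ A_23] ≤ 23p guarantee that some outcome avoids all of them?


Union bound: P[∪_{i=1}^{23} A_i] ≤ Σ_i P[A_i] ≤ 23·p = 23·(20/483) = 20/21.
Numerically: 20/21 ≈ 0.952.
Is 20/21 < 1? YES.
Since P[∪ A_i] ≤ 20/21 < 1, the complement has P[∩ A_i^c] ≥ 1 − 20/21 = 1/21 > 0, so some outcome avoids every A_i.

23·p = 20/21 ≈ 0.952; existence CERTIFIED by the union bound.


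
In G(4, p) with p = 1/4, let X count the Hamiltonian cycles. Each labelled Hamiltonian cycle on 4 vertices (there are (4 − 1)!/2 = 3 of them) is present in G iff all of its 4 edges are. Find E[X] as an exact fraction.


K_4 has (4 − 1)!/2 = 3 labelled Hamiltonian cycles.
For each such Hamiltonian cycle H, let X_H = 1 if all 4 edges of H are present in G. Then P[X_H = 1] = p^{4} = (1/4)^{4} = 1/256.
Summing the indicators: E[X] = Σ_H E[X_H] = 3 · p^{4} = 3 · 1/256 = 3/256.
Numerically: E[X] ≈ 0.0117188.

E[X] = 3 · (1/4)^{4} = 3/256 ≈ 0.0117188.


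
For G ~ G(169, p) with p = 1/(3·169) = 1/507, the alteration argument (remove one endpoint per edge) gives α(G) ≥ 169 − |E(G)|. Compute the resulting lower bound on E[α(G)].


E[|E(G)|] = C(169, 2)·p = 14196 · (1/507) = 28.
E[α(G)] ≥ n − E[|E(G)|] = 169 − 28 = 141.
Numerically: ≈ 141.00000.
(This is only a lower bound; the true E[α(G)] may be larger.)

E[α(G)] ≥ 141 ≈ 141.00000.


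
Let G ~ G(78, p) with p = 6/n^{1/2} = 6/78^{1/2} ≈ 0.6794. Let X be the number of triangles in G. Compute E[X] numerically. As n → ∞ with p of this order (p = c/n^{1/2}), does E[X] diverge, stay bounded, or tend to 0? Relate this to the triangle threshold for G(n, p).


Number of potential triangles: C(78, 3) = 76076.
Each occurs with probability p³ ≈ (0.6794)³ ≈ 3.135536e-01.
By linearity: E[X] = C(78, 3)·p³ ≈ 76076 · 3.135536e-01 ≈ 23853.9067.
Since α = 1/2 < 1, p = c/n^{1/2} ≫ 1/n is above the triangle threshold p ~ 1/n. Asymptotically E[X] ~ (c³/6)·n^{3(1−α)} = (6³/6)·n^{1.5} → ∞; triangles are abundant w.h.p.

E[X] ≈ 23853.9067; in regime p = Θ(1/n^{1/2}) E[X] diverges (above the triangle threshold p ~ 1/n).


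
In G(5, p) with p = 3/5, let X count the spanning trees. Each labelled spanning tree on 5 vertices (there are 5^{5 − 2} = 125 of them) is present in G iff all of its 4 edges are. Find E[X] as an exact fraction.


K_5 has 5^{5 − 2} = 125 labelled spanning trees.
For each such spanning tree H, let X_H = 1 if all 4 edges of H are present in G. Then P[X_H = 1] = p^{4} = (3/5)^{4} = 81/625.
By linearity of expectation: E[X] = Σ_H E[X_H] = 125 · p^{4} = 125 · 81/625 = 81/5.
Numerically: E[X] ≈ 16.2.

E[X] = 125 · (3/5)^{4} = 81/5 ≈ 16.2.


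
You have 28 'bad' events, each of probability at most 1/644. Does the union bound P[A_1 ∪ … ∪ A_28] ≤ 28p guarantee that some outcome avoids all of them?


Union bound: P[∪_{i=1}^{28} A_i] ≤ Σ_i P[A_i] ≤ 28·p = 28·(1/644) = 1/23.
Numerically: 1/23 ≈ 0.04348.
Is 1/23 < 1? YES.
Since P[∪ A_i] ≤ 1/23 < 1, the complement has P[∩ A_i^c] ≥ 1 − 1/23 = 22/23 > 0, so some outcome avoids every A_i.

28·p = 1/23 ≈ 0.04348; existence CERTIFIED by the union bound.


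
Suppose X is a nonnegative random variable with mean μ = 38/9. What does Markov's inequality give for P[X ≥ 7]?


μ = E[X] = 38/9, a = 7.
Markov: P[X ≥ 7] ≤ μ/a = (38/9)/7 = 38/63.
Numerically: ≈ 0.6032.
(Since a = 7 > μ = 4.2222, the bound 38/63 is < 1 and informative.)

P[X ≥ 7] ≤ 38/63 ≈ 0.6032.


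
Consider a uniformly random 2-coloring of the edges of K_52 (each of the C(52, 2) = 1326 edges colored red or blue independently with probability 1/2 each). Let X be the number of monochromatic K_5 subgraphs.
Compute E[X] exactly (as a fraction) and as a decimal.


Let X = Σ_S X_S over the C(52, 5) = 2598960 subsets S of size 5, where X_S = 1 if the K_5 on S is monochromatic.
For a fixed S, the K_5 on S has C(5, 2) = 10 edges. P[all 10 edges red] = (1/2)^10, and likewise for blue, so P[monochromatic] = 2·(1/2)^10 = 2^{1 − 10} = 1/512.
By linearity of expectation: E[X] = C(52, 5) · 2^{1 − 10} = 2598960 · 1/512 = 162435/32.
Numerically: E[X] ≈ 5076.0938.

E[X] = C(52,5)·2^(1−C(5,2)) = 162435/32 ≈ 5076.0938.


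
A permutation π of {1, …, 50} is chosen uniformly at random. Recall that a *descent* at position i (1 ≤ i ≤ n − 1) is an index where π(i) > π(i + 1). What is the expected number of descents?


Write X = Σ X_I over i = 1, …, 49, with X_I the indicator of one descent.
There are 49 indicators.
For each fixed i, the pair (π(i), π(i+1)) is a uniformly random ordered pair of distinct values from {1, …, 50}; by symmetry P[π(i) > π(i+1)] = 1/2.
By linearity: E[X] = 49 · (1/2) = (50 − 1) · (1/2) = 49/2 ≈ 24.50000.

E[X] = 49/2 = 24.50000.


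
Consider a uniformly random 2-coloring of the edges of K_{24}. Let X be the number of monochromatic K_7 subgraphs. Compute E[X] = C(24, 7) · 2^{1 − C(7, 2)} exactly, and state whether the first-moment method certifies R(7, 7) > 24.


E[X] = C(24, 7) · 2^{1 − 21} = 346104 · 2^{−20} = 346104/1048576.
As a reduced fraction: E[X] = 43263/131072 ≈ 0.3300705.
Is E[X] < 1? YES.
Since E[X] < 1, there exists a 2-coloring of K_{24} with no monochromatic K_7; hence R(7, 7) > 24.

E[X] = 43263/131072 ≈ 0.3300705; E[X] < 1, so R(7, 7) > 24.


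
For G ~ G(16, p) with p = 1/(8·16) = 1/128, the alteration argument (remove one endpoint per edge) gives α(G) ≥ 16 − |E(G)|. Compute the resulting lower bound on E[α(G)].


E[|E(G)|] = C(16, 2)·p = 120 · (1/128) = 15/16.
E[α(G)] ≥ n − E[|E(G)|] = 16 − 15/16 = 241/16.
Numerically: ≈ 15.062500.
(This is only a lower bound; the true E[α(G)] may be larger.)

E[α(G)] ≥ 241/16 ≈ 15.062500.


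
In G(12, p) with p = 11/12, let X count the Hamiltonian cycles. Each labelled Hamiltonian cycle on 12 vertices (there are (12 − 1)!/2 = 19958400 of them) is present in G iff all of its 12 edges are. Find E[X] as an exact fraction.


K_12 has (12 − 1)!/2 = 19958400 labelled Hamiltonian cycles.
For each such Hamiltonian cycle H, let X_H = 1 if all 12 edges of H are present in G. Then P[X_H = 1] = p^{12} = (11/12)^{12} = 3138428376721/8916100448256.
By linearity of expectation: E[X] = Σ_H E[X_H] = 19958400 · p^{12} = 19958400 · 3138428376721/8916100448256 = 6041474625187925/859963392.
Numerically: E[X] ≈ 7.0253e+06.

E[X] = 19958400 · (11/12)^{12} = 6041474625187925/859963392 ≈ 7.0253e+06.


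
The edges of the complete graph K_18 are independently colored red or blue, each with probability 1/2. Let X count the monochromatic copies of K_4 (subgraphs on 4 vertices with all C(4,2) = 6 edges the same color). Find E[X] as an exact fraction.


Let X = Σ_S X_S over the C(18, 4) = 3060 subsets S of size 4, where X_S = 1 if the K_4 on S is monochromatic.
For a fixed S, the K_4 on S has C(4, 2) = 6 edges. P[all 6 edges red] = (1/2)^6, and likewise for blue, so P[monochromatic] = 2·(1/2)^6 = 2^{1 − 6} = 1/32.
By linearity: E[X] = C(18, 4) · 2^{1 − 6} = 3060 · 1/32 = 765/8.
Numerically: E[X] ≈ 95.625.

E[X] = C(18,4)·2^(1−C(4,2)) = 765/8 ≈ 95.625.


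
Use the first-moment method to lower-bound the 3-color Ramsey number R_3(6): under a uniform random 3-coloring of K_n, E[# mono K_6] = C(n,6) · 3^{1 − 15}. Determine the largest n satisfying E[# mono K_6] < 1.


We need C(n, 6) · 3^{1 − 15} < 1, i.e. C(n, 6) < 3^{15 − 1} = 4782969.
Check values of n near the boundary:
  n = 36: C(36, 6) = 1947792; 1947792 < 4782969? YES
  n = 37: C(37, 6) = 2324784; 2324784 < 4782969? YES
  n = 38: C(38, 6) = 2760681; 2760681 < 4782969? YES
  n = 39: C(39, 6) = 3262623; 3262623 < 4782969? YES
  n = 40: C(40, 6) = 3838380; 3838380 < 4782969? YES
  n = 41: C(41, 6) = 4496388; 4496388 < 4782969? YES
  n = 42: C(42, 6) = 5245786; 5245786 < 4782969? NO
The largest n with C(n, 6) < 4782969 is n = 41 (where E[X] = 1498796/1594323 ≈ 0.940083). Hence R_3(6) > 41, i.e. R_3(6) ≥ 42.

Largest n = 41; hence R_3(6) > 41.


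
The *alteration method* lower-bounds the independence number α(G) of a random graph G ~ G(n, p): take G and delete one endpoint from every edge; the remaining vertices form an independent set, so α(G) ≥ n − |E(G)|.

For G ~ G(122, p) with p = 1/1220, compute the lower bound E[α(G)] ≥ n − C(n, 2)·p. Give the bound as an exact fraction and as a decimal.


E[|E(G)|] = C(122, 2)·p = 7381 · (1/1220) = 121/20.
E[α(G)] ≥ n − E[|E(G)|] = 122 − 121/20 = 2319/20.
Numerically: ≈ 115.950.
(This is only a lower bound; the true E[α(G)] may be larger.)

E[α(G)] ≥ 2319/20 ≈ 115.950.


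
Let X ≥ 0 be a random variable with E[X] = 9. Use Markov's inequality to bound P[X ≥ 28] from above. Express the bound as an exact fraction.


μ = E[X] = 9, a = 28.
Markov: P[X ≥ 28] ≤ μ/a = (9)/28 = 9/28.
Numerically: ≈ 0.3214.
(Since a = 28 > μ = 9.0000, the bound 9/28 is < 1 and informative.)

P[X ≥ 28] ≤ 9/28 ≈ 0.3214.


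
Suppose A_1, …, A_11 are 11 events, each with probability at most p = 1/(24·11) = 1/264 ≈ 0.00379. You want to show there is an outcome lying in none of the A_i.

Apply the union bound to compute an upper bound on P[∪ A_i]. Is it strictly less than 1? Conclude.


Union bound: P[∪_{i=1}^{11} A_i] ≤ Σ_i P[A_i] ≤ 11·p = 11·(1/264) = 1/24.
Numerically: 1/24 ≈ 0.04167.
Is 1/24 < 1? YES.
Since P[∪ A_i] ≤ 1/24 < 1, the complement has P[∩ A_i^c] ≥ 1 − 1/24 = 23/24 > 0, so some outcome avoids every A_i.

11·p = 1/24 ≈ 0.04167; existence CERTIFIED by the union bound.


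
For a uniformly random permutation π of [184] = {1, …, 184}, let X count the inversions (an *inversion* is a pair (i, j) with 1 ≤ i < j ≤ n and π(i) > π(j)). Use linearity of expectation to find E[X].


Write X = Σ X_I over the C(184, 2) = 16836 pairs i < j, with X_I the indicator of one inversion.
There are 16836 indicators.
For each fixed pair i < j, the values π(i) and π(j) are two distinct elements of {1, …, 184} in uniformly random order; by symmetry P[π(i) > π(j)] = 1/2.
By linearity: E[X] = 16836 · (1/2) = C(184, 2) · (1/2) = 16836/2 = 8418 ≈ 8418.0000.

E[X] = 8418 = 8418.0000.


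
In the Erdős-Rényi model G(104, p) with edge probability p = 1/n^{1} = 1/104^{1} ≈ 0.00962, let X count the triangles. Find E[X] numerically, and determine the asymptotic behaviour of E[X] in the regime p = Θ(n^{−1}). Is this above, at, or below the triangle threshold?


Number of potential triangles: C(104, 3) = 182104.
Each occurs with probability p³ ≈ (0.00962)³ ≈ 8.88996e-07.
By linearity: E[X] = C(104, 3)·p³ ≈ 182104 · 8.88996e-07 ≈ 0.162.
Here α = 1, so p = 1/n is exactly at the triangle threshold p ~ 1/n. Asymptotically E[X] → c³/6 = 1³/6 = 1/6 ≈ 0.167, a bounded constant. In this regime the triangle count is asymptotically Poisson(c³/6).

E[X] ≈ 0.162; in regime p = Θ(1/n^{1}) E[X] stays bounded (at the triangle threshold p ~ 1/n).


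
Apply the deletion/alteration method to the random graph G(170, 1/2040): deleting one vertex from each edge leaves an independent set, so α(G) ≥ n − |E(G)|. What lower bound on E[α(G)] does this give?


E[|E(G)|] = C(170, 2)·p = 14365 · (1/2040) = 169/24.
E[α(G)] ≥ n − E[|E(G)|] = 170 − 169/24 = 3911/24.
Numerically: ≈ 162.958.
(This is only a lower bound; the true E[α(G)] may be larger.)

E[α(G)] ≥ 3911/24 ≈ 162.958.


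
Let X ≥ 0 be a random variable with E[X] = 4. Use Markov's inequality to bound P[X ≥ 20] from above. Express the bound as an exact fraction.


μ = E[X] = 4, a = 20.
Markov: P[X ≥ 20] ≤ μ/a = (4)/20 = 1/5.
Numerically: ≈ 0.200.
(Since a = 20 > μ = 4.000, the bound 1/5 is < 1 and informative.)

P[X ≥ 20] ≤ 1/5 ≈ 0.200.


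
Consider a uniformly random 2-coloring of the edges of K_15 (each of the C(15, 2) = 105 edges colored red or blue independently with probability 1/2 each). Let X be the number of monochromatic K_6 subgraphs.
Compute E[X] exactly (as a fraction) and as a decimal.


Let X = Σ_S X_S over the C(15, 6) = 5005 subsets S of size 6, where X_S = 1 if the K_6 on S is monochromatic.
For a fixed S, the K_6 on S has C(6, 2) = 15 edges. P[all 15 edges red] = (1/2)^15, and likewise for blue, so P[monochromatic] = 2·(1/2)^15 = 2^{1 − 15} = 1/16384.
By linearity: E[X] = C(15, 6) · 2^{1 − 15} = 5005 · 1/16384 = 5005/16384.
Numerically: E[X] ≈ 0.3055.

E[X] = C(15,6)·2^(1−C(6,2)) = 5005/16384 ≈ 0.3055.


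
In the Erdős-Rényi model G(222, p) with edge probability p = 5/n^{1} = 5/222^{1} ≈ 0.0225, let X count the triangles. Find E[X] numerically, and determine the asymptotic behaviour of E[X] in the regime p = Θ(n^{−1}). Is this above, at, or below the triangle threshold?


Number of potential triangles: C(222, 3) = 1798940.
Each occurs with probability p³ ≈ (0.0225)³ ≈ 1.14249e-05.
By linearity: E[X] = C(222, 3)·p³ ≈ 1798940 · 1.14249e-05 ≈ 20.553.
Here α = 1, so p = 5/n is exactly at the triangle threshold p ~ 1/n. Asymptotically E[X] → c³/6 = 5³/6 = 125/6 ≈ 20.833, a bounded constant. In this regime the triangle count is asymptotically Poisson(c³/6).

E[X] ≈ 20.553; in regime p = Θ(1/n^{1}) E[X] stays bounded (at the triangle threshold p ~ 1/n).


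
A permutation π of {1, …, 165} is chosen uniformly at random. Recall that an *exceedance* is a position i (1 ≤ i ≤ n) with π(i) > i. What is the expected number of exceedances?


Write X = Σ_{i=1}^{165} X_i, where X_i = 1_{π(i) > i}.
For each fixed i, π(i) is uniform over {1, …, 165} (marginal of a uniform permutation), so P[π(i) > i] = (n − i)/n. Summing: Σ_{i=1}^{165} (n − i)/n = (0 + 1 + … + 164)/165 = 165(165 − 1)/(2·165) = (165 − 1)/2.
Hence E[X] = Σ_{i=1}^{165} (165 − i)/165 = 82 ≈ 82.0000.

E[X] = 82 = 82.0000.


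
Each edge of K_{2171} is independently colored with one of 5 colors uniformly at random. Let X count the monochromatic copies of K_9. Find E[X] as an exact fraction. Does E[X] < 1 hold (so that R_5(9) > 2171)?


E[X] = C(2171, 9) · 5^{1 − 36} = 2903784578674959601827205 · 5^{−35} = 2903784578674959601827205/2910383045673370361328125.
As a reduced fraction: E[X] = 580756915734991920365441/582076609134674072265625 ≈ 0.99773.
Is E[X] < 1? YES.
Since E[X] < 1, there exists a 5-coloring of K_{2171} with no monochromatic K_9; hence R_5(9) > 2171.

E[X] = 580756915734991920365441/582076609134674072265625 ≈ 0.99773; E[X] < 1, so R_5(9) > 2171.


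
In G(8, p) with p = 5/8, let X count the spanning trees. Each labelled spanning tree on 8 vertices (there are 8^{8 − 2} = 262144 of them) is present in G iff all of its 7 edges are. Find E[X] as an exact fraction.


K_8 has 8^{8 − 2} = 262144 labelled spanning trees.
For each such spanning tree H, let X_H = 1 if all 7 edges of H are present in G. Then P[X_H = 1] = p^{7} = (5/8)^{7} = 78125/2097152.
By linearity: E[X] = Σ_H E[X_H] = 262144 · p^{7} = 262144 · 78125/2097152 = 78125/8.
Numerically: E[X] ≈ 9765.6.

E[X] = 262144 · (5/8)^{7} = 78125/8 ≈ 9765.6.


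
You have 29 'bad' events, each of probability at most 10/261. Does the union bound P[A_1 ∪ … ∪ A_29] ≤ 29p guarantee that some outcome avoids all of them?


Union bound: P[∪_{i=1}^{29} A_i] ≤ Σ_i P[A_i] ≤ 29·p = 29·(10/261) = 10/9.
Numerically: 10/9 ≈ 1.111111.
Is 10/9 < 1? NO.
Since the bound 10/9 is ≥ 1, the union bound is uninformative here; it does NOT by itself certify existence.

29·p = 10/9 ≈ 1.111111; existence NOT certified by the union bound.


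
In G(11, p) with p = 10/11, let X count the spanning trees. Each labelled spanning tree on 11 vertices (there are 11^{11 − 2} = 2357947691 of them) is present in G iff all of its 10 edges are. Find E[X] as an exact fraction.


K_11 has 11^{11 − 2} = 2357947691 labelled spanning trees.
For each such spanning tree H, let X_H = 1 if all 10 edges of H are present in G. Then P[X_H = 1] = p^{10} = (10/11)^{10} = 10000000000/25937424601.
By linearity of expectation: E[X] = Σ_H E[X_H] = 2357947691 · p^{10} = 2357947691 · 10000000000/25937424601 = 10000000000/11.
Numerically: E[X] ≈ 9.0909e+08.

E[X] = 2357947691 · (10/11)^{10} = 10000000000/11 ≈ 9.0909e+08.
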